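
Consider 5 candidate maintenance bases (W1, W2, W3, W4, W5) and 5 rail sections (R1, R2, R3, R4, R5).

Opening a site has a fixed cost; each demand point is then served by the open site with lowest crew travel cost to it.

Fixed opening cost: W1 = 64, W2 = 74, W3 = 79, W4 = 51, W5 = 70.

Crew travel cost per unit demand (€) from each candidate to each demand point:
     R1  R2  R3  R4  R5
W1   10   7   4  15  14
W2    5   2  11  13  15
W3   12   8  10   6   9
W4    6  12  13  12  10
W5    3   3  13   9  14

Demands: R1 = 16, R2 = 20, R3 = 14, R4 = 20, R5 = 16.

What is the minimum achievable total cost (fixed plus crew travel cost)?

641

Open {W1, W3, W5}: assign each demand point to its cheapest open site.
  R1→W5 16×3=48, R2→W5 20×3=60, R3→W1 14×4=56, R4→W3 20×6=120, R5→W3 16×9=144
  crew travel cost 428, fixed 213 → total 641.
Compare {W1, W2, W3}: crew travel cost 440 + fixed 217 = 657.
Compare {W3, W5}: crew travel cost 512 + fixed 149 = 661.
Compare {W2, W3}: crew travel cost 524 + fixed 153 = 677.
All other subsets cost ≥ 657. Minimum total cost: 641.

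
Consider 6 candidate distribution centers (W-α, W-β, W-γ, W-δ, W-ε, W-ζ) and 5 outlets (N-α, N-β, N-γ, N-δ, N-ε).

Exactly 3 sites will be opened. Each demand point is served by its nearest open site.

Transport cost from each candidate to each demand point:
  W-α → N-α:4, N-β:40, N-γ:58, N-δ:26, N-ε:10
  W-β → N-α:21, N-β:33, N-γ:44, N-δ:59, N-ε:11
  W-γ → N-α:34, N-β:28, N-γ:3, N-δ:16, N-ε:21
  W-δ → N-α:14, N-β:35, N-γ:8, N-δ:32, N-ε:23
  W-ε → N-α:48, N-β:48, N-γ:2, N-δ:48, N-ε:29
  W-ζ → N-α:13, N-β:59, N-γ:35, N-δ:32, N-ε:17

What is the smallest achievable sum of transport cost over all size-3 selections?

Open {W-α, W-γ, W-ε}.
  N-α→W-α 4, N-β→W-γ 28, N-γ→W-ε 2, N-δ→W-γ 16, N-ε→W-α 10  ⇒ total 60.
Compare {W-α, W-β, W-γ}: total 61.
Compare {W-α, W-γ, W-δ}: total 61.
No size-3 selection does better; minimum is 60.

60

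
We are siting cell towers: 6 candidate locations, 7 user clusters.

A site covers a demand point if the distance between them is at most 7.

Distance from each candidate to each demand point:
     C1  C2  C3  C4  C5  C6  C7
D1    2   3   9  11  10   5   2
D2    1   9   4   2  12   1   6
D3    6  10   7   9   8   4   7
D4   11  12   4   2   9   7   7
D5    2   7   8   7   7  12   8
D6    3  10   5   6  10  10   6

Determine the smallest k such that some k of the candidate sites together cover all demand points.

Coverage sets (demand points within 7 of each site):
  D1: {C1, C2, C6, C7}
  D2: {C1, C3, C4, C6, C7}
  D3: {C1, C3, C6, C7}
  D4: {C3, C4, C6, C7}
  D5: {C1, C2, C4, C5}
  D6: {C1, C3, C4, C7}
No single site covers all 7 demand points.
But {D2, D5} covers everything, so the minimum is 2.

2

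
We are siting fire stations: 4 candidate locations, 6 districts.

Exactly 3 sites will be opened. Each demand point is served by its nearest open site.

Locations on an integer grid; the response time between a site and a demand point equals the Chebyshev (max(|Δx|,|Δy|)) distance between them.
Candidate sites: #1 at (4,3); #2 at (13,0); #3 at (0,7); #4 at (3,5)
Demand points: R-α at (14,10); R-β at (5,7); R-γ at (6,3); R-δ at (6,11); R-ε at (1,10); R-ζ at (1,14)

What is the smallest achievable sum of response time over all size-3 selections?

30

Open {#1, #3, #4}.
  R-α→#1 10, R-β→#4 2, R-γ→#1 2, R-δ→#3 6, R-ε→#3 3, R-ζ→#3 7  ⇒ total 30.
Compare {#2, #3, #4}: total 31.
Compare {#1, #2, #3}: total 32.
No size-3 selection does better; minimum is 30.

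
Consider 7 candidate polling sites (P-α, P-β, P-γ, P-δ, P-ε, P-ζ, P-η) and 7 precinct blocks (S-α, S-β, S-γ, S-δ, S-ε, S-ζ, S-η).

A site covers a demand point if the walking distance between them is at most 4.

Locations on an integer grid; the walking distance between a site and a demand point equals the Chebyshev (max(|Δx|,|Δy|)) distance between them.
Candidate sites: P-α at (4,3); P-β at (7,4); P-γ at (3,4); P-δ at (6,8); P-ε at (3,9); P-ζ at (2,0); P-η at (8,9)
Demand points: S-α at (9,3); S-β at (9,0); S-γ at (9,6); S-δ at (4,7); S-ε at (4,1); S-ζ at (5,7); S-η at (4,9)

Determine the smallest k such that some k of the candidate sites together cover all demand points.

2

Coverage sets (demand points within 4 of each site):
  P-α: {S-δ, S-ε, S-ζ}
  P-β: {S-α, S-β, S-γ, S-δ, S-ε, S-ζ}
  P-γ: {S-δ, S-ε, S-ζ}
  P-δ: {S-γ, S-δ, S-ζ, S-η}
  P-ε: {S-δ, S-ζ, S-η}
  P-ζ: {S-ε}
  P-η: {S-γ, S-δ, S-ζ, S-η}
No single site covers all 7 demand points.
But {P-β, P-δ} covers everything, so the minimum is 2.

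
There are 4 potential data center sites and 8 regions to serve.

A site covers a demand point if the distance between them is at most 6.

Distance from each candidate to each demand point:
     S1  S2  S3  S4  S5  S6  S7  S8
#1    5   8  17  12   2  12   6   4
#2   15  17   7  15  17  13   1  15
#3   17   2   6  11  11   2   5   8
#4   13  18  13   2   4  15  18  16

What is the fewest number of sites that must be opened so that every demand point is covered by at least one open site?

Coverage sets (demand points within 6 of each site):
  #1: {S1, S5, S7, S8}
  #2: {S7}
  #3: {S2, S3, S6, S7}
  #4: {S4, S5}
No 2 sites suffice: every size-2 union leaves at least one demand point uncovered.
But {#1, #3, #4} covers everything, so the minimum is 3.

3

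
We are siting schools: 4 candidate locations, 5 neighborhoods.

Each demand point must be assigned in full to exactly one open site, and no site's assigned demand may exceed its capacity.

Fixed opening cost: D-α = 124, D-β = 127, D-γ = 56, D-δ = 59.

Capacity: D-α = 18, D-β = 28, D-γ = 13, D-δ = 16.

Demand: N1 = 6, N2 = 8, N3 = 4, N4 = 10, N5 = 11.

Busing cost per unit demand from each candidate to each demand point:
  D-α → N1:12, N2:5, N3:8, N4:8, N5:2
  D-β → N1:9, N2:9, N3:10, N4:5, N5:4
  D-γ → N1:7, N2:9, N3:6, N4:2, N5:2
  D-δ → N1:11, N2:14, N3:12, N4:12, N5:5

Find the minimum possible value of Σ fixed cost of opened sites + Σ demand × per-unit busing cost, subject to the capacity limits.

Open {D-β, D-γ}; cheapest assignment that respects the capacities:
  D-β (cap 28, load 28): N1, N2, N3, N4 — cost 6×9 + 8×9 + 4×10 + 10×5 = 216
  D-γ (cap 13, load 11): N5 — cost 11×2 = 22
  Shipping 238, fixed 183 → total 421.
  Any other capacity-feasible assignment to {D-β, D-γ} ships for at least 238.
Compare {D-β, D-δ}: its best feasible assignment gives total 457.
Compare {D-α, D-γ, D-δ}: its best feasible assignment gives total 458.
Every other set of open sites that can feasibly serve all demand totals ≥ 457 even under its best assignment. Minimum: 421.

421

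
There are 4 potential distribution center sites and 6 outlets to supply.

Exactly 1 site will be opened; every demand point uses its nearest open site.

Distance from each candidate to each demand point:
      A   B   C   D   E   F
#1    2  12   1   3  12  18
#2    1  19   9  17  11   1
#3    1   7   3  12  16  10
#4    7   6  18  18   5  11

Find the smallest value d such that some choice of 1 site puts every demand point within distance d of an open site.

16

Open {#3}.
  Farthest demand point is E at distance 16 (to #3); all others are ≤ 16.
With {#1} the worst case is 18.
With {#4} the worst case is 18.
No size-1 selection achieves below 16.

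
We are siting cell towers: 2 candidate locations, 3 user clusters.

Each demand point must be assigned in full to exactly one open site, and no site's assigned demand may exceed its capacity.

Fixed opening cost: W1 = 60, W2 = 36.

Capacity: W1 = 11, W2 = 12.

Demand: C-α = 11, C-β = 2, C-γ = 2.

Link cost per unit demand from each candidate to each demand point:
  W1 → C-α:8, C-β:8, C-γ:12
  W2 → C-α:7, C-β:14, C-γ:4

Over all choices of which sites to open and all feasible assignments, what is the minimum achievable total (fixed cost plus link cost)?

213

Open {W1, W2}; cheapest assignment that respects the capacities:
  W1 (cap 11, load 4): C-β, C-γ — cost 2×8 + 2×12 = 40
  W2 (cap 12, load 11): C-α — cost 11×7 = 77
  Shipping 117, fixed 96 → total 213.
  Any other capacity-feasible assignment to {W1, W2} ships for at least 117.
Total demand is 15 and no other set of sites has combined capacity ≥ 15, so {W1, W2} is the only feasible choice of open sites. Minimum: 213.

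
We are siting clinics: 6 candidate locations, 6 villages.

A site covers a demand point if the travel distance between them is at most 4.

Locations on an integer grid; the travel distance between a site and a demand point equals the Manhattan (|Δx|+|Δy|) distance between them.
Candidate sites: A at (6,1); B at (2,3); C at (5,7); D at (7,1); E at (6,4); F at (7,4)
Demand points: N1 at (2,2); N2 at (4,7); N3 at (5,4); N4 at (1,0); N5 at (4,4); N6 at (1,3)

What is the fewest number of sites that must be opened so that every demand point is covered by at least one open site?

2

Coverage sets (demand points within 4 of each site):
  A: {N3}
  B: {N1, N3, N4, N5, N6}
  C: {N2, N3, N5}
  D: {}
  E: {N3, N5}
  F: {N3, N5}
No single site covers all 6 demand points.
But {B, C} covers everything, so the minimum is 2.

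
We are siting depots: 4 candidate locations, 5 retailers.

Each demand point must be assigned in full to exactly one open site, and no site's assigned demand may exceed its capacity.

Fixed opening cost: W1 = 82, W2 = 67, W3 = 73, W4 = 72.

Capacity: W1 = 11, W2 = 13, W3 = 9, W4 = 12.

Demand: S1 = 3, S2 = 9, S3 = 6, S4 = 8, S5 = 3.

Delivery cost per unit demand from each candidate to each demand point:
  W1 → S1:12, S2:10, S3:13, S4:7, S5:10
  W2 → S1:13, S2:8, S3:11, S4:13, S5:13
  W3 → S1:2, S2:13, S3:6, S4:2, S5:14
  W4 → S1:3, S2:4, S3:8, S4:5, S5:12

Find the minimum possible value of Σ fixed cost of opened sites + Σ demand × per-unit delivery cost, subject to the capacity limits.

Open {W2, W3, W4}; cheapest assignment that respects the capacities:
  W2 (cap 13, load 9): S3, S5 — cost 6×11 + 3×13 = 105
  W3 (cap 9, load 8): S4 — cost 8×2 = 16
  W4 (cap 12, load 12): S1, S2 — cost 3×3 + 9×4 = 45
  Shipping 166, fixed 212 → total 378.
  Any other capacity-feasible assignment to {W2, W3, W4} ships for at least 166.
Compare {W1, W3, W4}: its best feasible assignment gives total 391.
Compare {W1, W2, W4}: its best feasible assignment gives total 418.
Every other set of open sites that can feasibly serve all demand totals ≥ 391 even under its best assignment. Minimum: 378.

378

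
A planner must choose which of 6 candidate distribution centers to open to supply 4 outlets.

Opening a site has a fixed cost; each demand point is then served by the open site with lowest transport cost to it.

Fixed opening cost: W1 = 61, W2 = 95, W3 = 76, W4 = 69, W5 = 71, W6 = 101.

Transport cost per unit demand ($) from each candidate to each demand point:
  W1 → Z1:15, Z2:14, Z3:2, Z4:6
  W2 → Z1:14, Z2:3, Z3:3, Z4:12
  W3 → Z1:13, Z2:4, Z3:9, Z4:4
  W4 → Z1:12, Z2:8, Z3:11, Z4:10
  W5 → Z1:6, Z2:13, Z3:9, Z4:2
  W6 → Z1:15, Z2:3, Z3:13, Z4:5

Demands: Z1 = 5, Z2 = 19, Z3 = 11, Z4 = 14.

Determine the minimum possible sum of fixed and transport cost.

314

Open {W2, W5}: assign each demand point to its cheapest open site.
  Z1→W5 5×6=30, Z2→W2 19×3=57, Z3→W2 11×3=33, Z4→W5 14×2=28
  transport cost 148, fixed 166 → total 314.
Compare {W1, W3}: transport cost 219 + fixed 137 = 356.
Compare {W1, W2, W5}: transport cost 137 + fixed 227 = 364.
Compare {W1, W3, W5}: transport cost 156 + fixed 208 = 364.
All other subsets cost ≥ 356. Minimum total cost: 314.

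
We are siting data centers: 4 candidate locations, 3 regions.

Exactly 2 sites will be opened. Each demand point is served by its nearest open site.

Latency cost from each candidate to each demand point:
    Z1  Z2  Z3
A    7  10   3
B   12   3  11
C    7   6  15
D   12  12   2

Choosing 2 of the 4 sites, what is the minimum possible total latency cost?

13

Open {A, B}.
  Z1→A 7, Z2→B 3, Z3→A 3  ⇒ total 13.
Compare {C, D}: total 15.
Compare {A, C}: total 16.
No size-2 selection does better; minimum is 13.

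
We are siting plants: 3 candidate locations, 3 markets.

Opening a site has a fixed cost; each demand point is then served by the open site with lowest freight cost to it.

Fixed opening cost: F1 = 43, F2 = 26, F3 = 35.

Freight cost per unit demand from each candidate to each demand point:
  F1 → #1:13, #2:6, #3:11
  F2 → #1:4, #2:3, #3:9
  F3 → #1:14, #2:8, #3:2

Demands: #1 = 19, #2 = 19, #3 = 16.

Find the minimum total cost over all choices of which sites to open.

226

Open {F2, F3}: assign each demand point to its cheapest open site.
  #1→F2 19×4=76, #2→F2 19×3=57, #3→F3 16×2=32
  freight cost 165, fixed 61 → total 226.
Compare {F1, F2, F3}: freight cost 165 + fixed 104 = 269.
Compare {F2}: freight cost 277 + fixed 26 = 303.
Compare {F1, F2}: freight cost 277 + fixed 69 = 346.
All other subsets cost ≥ 269. Minimum total cost: 226.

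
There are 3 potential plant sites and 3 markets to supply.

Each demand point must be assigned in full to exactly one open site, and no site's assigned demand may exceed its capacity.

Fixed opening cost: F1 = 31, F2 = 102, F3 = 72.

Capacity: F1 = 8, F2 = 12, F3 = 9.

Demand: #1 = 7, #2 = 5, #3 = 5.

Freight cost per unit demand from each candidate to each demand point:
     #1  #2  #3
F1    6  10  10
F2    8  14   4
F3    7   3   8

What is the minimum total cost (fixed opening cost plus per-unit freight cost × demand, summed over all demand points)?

259

Open {F1, F2}; cheapest assignment that respects the capacities:
  F1 (cap 8, load 5): #2 — cost 5×10 = 50
  F2 (cap 12, load 12): #1, #3 — cost 7×8 + 5×4 = 76
  Shipping 126, fixed 133 → total 259.
  Any other capacity-feasible assignment to {F1, F2} ships for at least 126.
Compare {F2, F3}: its best feasible assignment gives total 265.
Compare {F1, F2, F3}: its best feasible assignment gives total 282.
Every other set of open sites that can feasibly serve all demand totals ≥ 265 even under its best assignment. Minimum: 259.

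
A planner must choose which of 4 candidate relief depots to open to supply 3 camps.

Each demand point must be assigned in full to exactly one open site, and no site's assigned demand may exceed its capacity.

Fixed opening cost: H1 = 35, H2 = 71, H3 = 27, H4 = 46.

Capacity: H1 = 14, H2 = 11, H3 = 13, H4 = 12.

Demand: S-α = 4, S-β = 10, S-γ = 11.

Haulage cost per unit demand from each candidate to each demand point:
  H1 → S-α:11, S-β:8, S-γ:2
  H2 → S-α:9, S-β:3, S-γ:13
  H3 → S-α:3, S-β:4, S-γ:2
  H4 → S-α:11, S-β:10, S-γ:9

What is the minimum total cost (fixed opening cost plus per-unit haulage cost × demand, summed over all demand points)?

Open {H1, H2, H3}; cheapest assignment that respects the capacities:
  H1 (cap 14, load 11): S-γ — cost 11×2 = 22
  H2 (cap 11, load 10): S-β — cost 10×3 = 30
  H3 (cap 13, load 4): S-α — cost 4×3 = 12
  Shipping 64, fixed 133 → total 197.
  Any other capacity-feasible assignment to {H1, H2, H3} ships for at least 64.
Compare {H1, H3}: its best feasible assignment gives total 208.
Compare {H1, H3, H4}: its best feasible assignment gives total 214.
Every other set of open sites that can feasibly serve all demand totals ≥ 208 even under its best assignment. Minimum: 197.

197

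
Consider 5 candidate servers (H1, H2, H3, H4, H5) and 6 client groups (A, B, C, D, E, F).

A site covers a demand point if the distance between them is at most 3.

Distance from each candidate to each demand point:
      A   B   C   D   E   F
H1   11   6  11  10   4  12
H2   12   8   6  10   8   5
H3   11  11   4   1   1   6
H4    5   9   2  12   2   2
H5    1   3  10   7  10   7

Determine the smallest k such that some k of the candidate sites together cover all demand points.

Coverage sets (demand points within 3 of each site):
  H1: {}
  H2: {}
  H3: {D, E}
  H4: {C, E, F}
  H5: {A, B}
No 2 sites suffice: every size-2 union leaves at least one demand point uncovered.
But {H3, H4, H5} covers everything, so the minimum is 3.

3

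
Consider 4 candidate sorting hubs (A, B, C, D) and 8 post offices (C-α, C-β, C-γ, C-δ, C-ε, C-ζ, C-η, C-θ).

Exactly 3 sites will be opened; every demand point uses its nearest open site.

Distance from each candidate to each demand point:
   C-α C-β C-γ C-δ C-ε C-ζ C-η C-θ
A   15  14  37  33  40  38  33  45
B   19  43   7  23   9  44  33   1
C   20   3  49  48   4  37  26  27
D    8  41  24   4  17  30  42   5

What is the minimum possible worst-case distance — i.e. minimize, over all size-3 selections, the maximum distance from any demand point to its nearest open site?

Open {A, C, D}.
  Farthest demand point is C-ζ at distance 30 (to D); all others are ≤ 30.
With {B, C, D} the worst case is 30.
With {A, B, D} the worst case is 33.
No size-3 selection achieves below 30.

30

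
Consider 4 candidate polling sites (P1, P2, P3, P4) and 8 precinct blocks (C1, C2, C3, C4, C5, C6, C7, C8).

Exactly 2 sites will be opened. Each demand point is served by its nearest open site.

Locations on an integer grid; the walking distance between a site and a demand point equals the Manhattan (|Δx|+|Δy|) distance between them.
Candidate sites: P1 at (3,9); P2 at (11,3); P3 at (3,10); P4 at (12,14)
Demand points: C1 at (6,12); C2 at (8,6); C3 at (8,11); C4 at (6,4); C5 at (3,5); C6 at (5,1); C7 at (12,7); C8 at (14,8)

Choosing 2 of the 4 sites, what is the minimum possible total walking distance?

49

Open {P2, P3}.
  C1→P3 5, C2→P2 6, C3→P3 6, C4→P2 6, C5→P3 5, C6→P2 8, C7→P2 5, C8→P2 8  ⇒ total 49.
Compare {P1, P2}: total 50.
Compare {P1, P4}: total 58.
No size-2 selection does better; minimum is 49.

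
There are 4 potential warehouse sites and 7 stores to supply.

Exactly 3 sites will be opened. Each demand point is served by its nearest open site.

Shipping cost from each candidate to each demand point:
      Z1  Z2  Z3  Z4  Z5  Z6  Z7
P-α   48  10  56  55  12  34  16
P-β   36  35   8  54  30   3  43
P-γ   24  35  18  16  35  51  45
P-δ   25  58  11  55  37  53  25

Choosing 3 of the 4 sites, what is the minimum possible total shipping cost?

89

Open {P-α, P-β, P-γ}.
  Z1→P-γ 24, Z2→P-α 10, Z3→P-β 8, Z4→P-γ 16, Z5→P-α 12, Z6→P-β 3, Z7→P-α 16  ⇒ total 89.
Compare {P-α, P-γ, P-δ}: total 123.
Compare {P-α, P-β, P-δ}: total 128.
No size-3 selection does better; minimum is 89.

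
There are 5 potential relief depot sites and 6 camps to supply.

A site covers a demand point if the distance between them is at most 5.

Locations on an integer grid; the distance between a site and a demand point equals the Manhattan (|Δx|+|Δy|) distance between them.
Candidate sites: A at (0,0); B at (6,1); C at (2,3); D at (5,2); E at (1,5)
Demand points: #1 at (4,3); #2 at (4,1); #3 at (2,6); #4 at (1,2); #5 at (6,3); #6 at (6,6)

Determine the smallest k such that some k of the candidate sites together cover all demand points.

2

Coverage sets (demand points within 5 of each site):
  A: {#2, #4}
  B: {#1, #2, #5, #6}
  C: {#1, #2, #3, #4, #5}
  D: {#1, #2, #4, #5, #6}
  E: {#1, #3, #4}
No single site covers all 6 demand points.
But {B, C} covers everything, so the minimum is 2.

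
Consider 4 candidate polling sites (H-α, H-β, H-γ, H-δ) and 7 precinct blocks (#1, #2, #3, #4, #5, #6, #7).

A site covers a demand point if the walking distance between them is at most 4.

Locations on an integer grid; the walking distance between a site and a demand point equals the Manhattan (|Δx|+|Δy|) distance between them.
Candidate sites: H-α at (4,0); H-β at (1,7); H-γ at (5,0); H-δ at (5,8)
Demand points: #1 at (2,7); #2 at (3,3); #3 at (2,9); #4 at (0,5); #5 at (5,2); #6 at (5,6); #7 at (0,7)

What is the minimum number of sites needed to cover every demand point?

3

Coverage sets (demand points within 4 of each site):
  H-α: {#2, #5}
  H-β: {#1, #3, #4, #7}
  H-γ: {#5}
  H-δ: {#1, #3, #6}
No 2 sites suffice: every size-2 union leaves at least one demand point uncovered.
But {H-α, H-β, H-δ} covers everything, so the minimum is 3.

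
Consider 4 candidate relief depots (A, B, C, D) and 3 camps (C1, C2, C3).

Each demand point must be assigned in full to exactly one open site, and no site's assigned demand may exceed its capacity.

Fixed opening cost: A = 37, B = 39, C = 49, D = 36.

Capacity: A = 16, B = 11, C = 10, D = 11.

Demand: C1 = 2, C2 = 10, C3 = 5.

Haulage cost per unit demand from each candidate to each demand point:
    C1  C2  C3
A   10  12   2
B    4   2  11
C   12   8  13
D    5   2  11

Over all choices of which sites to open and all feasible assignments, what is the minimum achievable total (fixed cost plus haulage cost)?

Open {A, D}; cheapest assignment that respects the capacities:
  A (cap 16, load 7): C1, C3 — cost 2×10 + 5×2 = 30
  D (cap 11, load 10): C2 — cost 10×2 = 20
  Shipping 50, fixed 73 → total 123.
  Any other capacity-feasible assignment to {A, D} ships for at least 50.
Compare {A, B}: its best feasible assignment gives total 126.
Compare {A, B, D}: its best feasible assignment gives total 150.
Every other set of open sites that can feasibly serve all demand totals ≥ 126 even under its best assignment. Minimum: 123.

123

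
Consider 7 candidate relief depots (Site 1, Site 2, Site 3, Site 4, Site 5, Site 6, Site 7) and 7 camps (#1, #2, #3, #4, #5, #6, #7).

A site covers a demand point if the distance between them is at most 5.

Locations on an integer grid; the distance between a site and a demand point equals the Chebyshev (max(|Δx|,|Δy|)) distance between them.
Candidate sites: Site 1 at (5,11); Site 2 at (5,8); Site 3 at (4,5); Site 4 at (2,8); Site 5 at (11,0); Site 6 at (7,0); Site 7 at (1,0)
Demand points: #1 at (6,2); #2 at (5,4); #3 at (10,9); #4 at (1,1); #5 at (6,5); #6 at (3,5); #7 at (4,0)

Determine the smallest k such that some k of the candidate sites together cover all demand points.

Coverage sets (demand points within 5 of each site):
  Site 1: {#3}
  Site 2: {#2, #3, #5, #6}
  Site 3: {#1, #2, #4, #5, #6, #7}
  Site 4: {#2, #5, #6}
  Site 5: {#1, #5}
  Site 6: {#1, #2, #5, #6, #7}
  Site 7: {#1, #2, #4, #5, #6, #7}
No single site covers all 7 demand points.
But {Site 1, Site 3} covers everything, so the minimum is 2.

2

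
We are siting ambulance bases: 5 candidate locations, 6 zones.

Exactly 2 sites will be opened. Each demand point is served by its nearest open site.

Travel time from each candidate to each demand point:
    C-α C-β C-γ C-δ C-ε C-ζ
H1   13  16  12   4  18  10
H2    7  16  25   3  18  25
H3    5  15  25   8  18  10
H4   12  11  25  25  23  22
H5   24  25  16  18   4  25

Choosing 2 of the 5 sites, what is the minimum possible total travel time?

Open {H3, H5}.
  C-α→H3 5, C-β→H3 15, C-γ→H5 16, C-δ→H3 8, C-ε→H5 4, C-ζ→H3 10  ⇒ total 58.
Compare {H1, H5}: total 59.
Compare {H1, H3}: total 64.
No size-2 selection does better; minimum is 58.

58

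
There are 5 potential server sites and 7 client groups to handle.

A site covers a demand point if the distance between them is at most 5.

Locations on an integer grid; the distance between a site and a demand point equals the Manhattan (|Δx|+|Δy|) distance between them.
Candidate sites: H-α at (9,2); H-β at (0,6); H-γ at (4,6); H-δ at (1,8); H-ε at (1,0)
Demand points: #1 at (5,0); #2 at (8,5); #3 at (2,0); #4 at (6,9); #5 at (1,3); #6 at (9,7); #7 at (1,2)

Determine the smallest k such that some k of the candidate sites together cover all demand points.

3

Coverage sets (demand points within 5 of each site):
  H-α: {#2, #6}
  H-β: {#5, #7}
  H-γ: {#2, #4}
  H-δ: {#5}
  H-ε: {#1, #3, #5, #7}
No 2 sites suffice: every size-2 union leaves at least one demand point uncovered.
But {H-α, H-γ, H-ε} covers everything, so the minimum is 3.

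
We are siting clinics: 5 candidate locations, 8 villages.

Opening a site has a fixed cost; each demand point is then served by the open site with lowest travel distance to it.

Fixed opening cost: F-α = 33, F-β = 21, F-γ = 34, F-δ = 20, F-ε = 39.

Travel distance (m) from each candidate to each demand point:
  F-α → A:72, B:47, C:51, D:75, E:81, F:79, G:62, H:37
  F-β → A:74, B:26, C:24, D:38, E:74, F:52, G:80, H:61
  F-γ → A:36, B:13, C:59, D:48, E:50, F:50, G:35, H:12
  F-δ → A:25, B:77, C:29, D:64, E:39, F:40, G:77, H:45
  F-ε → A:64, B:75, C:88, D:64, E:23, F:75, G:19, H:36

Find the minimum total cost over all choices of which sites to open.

Open {F-γ, F-δ}: assign each demand point to its cheapest open site.
  A→F-δ 25, B→F-γ 13, C→F-δ 29, D→F-γ 48, E→F-δ 39, F→F-δ 40, G→F-γ 35, H→F-γ 12
  travel distance 241, fixed 54 → total 295.
Compare {F-β, F-γ, F-δ}: travel distance 226 + fixed 75 = 301.
Compare {F-γ, F-δ, F-ε}: travel distance 209 + fixed 93 = 302.
Compare {F-β, F-γ, F-δ, F-ε}: travel distance 194 + fixed 114 = 308.
All other subsets cost ≥ 301. Minimum total cost: 295.

295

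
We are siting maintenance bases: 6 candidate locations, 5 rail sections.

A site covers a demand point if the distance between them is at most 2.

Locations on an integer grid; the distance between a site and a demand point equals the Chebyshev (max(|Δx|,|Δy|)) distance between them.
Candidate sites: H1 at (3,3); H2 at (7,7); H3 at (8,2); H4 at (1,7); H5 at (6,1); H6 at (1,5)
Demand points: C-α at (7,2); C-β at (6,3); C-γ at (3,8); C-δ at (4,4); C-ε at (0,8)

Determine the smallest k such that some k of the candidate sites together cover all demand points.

Coverage sets (demand points within 2 of each site):
  H1: {C-δ}
  H2: {}
  H3: {C-α, C-β}
  H4: {C-γ, C-ε}
  H5: {C-α, C-β}
  H6: {}
No 2 sites suffice: every size-2 union leaves at least one demand point uncovered.
But {H1, H3, H4} covers everything, so the minimum is 3.

3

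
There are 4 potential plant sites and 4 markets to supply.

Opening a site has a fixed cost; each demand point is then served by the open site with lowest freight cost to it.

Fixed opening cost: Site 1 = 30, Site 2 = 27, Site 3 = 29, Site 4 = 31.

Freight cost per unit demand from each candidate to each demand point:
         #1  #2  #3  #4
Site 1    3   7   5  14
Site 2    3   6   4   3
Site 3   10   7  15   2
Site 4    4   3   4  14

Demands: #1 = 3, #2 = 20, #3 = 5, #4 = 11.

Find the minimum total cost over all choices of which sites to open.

Open {Site 3, Site 4}: assign each demand point to its cheapest open site.
  #1→Site 4 3×4=12, #2→Site 4 20×3=60, #3→Site 4 5×4=20, #4→Site 3 11×2=22
  freight cost 114, fixed 60 → total 174.
Compare {Site 2, Site 4}: freight cost 122 + fixed 58 = 180.
Compare {Site 2, Site 3, Site 4}: freight cost 111 + fixed 87 = 198.
Compare {Site 1, Site 3, Site 4}: freight cost 111 + fixed 90 = 201.
All other subsets cost ≥ 180. Minimum total cost: 174.

174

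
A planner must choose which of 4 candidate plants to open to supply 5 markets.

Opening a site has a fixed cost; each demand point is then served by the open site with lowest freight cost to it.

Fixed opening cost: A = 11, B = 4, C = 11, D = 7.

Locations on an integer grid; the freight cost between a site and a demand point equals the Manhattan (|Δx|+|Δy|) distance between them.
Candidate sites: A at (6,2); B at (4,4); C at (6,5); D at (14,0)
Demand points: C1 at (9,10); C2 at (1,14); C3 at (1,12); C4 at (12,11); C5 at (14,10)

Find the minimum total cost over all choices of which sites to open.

69

Open {B, D}: assign each demand point to its cheapest open site.
  C1→B 11, C2→B 13, C3→B 11, C4→D 13, C5→D 10
  freight cost 58, fixed 11 → total 69.
Compare {B}: freight cost 66 + fixed 4 = 70.
Compare {C}: freight cost 59 + fixed 11 = 70.
Compare {B, C}: freight cost 57 + fixed 15 = 72.
All other subsets cost ≥ 70. Minimum total cost: 69.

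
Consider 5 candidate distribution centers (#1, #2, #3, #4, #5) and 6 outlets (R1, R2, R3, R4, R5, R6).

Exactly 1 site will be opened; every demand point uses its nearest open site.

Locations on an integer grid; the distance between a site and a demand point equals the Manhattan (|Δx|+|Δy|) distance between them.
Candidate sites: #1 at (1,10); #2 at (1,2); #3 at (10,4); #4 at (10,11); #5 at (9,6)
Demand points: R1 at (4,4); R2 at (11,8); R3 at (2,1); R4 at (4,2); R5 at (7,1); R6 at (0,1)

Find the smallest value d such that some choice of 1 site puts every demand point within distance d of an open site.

Open {#3}.
  Farthest demand point is R6 at distance 13 (to #3); all others are ≤ 13.
With {#5} the worst case is 14.
With {#1} the worst case is 15.
No size-1 selection achieves below 13.

13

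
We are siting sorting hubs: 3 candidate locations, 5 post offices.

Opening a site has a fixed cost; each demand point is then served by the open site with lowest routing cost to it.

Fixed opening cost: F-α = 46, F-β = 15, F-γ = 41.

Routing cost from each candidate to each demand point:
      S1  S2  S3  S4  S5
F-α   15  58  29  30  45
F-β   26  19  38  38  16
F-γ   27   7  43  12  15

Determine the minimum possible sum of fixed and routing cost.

145

Open {F-γ}: assign each demand point to its cheapest open site.
  S1→F-γ 27, S2→F-γ 7, S3→F-γ 43, S4→F-γ 12, S5→F-γ 15
  routing cost 104, fixed 41 → total 145.
Compare {F-β}: routing cost 137 + fixed 15 = 152.
Compare {F-β, F-γ}: routing cost 98 + fixed 56 = 154.
Compare {F-α, F-γ}: routing cost 78 + fixed 87 = 165.
All other subsets cost ≥ 152. Minimum total cost: 145.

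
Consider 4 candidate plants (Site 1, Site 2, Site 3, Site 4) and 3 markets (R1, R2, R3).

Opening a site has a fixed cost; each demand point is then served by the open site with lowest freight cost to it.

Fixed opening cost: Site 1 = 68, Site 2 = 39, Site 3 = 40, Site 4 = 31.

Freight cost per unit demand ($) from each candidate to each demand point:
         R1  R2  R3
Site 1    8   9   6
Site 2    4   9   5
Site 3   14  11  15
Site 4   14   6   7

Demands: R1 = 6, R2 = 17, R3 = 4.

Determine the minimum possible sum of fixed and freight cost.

216

Open {Site 2, Site 4}: assign each demand point to its cheapest open site.
  R1→Site 2 6×4=24, R2→Site 4 17×6=102, R3→Site 2 4×5=20
  freight cost 146, fixed 70 → total 216.
Compare {Site 2}: freight cost 197 + fixed 39 = 236.
Compare {Site 4}: freight cost 214 + fixed 31 = 245.
Compare {Site 2, Site 3, Site 4}: freight cost 146 + fixed 110 = 256.
All other subsets cost ≥ 236. Minimum total cost: 216.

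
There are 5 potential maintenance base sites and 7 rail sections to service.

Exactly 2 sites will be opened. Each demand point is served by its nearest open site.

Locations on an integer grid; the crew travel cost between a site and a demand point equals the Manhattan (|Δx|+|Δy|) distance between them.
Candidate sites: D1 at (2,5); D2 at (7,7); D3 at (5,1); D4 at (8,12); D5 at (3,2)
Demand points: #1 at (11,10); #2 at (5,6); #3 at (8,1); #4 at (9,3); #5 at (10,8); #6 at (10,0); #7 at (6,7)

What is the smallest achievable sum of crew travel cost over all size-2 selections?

Open {D2, D3}.
  #1→D2 7, #2→D2 3, #3→D3 3, #4→D2 6, #5→D2 4, #6→D3 6, #7→D2 1  ⇒ total 30.
Compare {D2, D4}: total 36.
Compare {D2, D5}: total 36.
No size-2 selection does better; minimum is 30.

30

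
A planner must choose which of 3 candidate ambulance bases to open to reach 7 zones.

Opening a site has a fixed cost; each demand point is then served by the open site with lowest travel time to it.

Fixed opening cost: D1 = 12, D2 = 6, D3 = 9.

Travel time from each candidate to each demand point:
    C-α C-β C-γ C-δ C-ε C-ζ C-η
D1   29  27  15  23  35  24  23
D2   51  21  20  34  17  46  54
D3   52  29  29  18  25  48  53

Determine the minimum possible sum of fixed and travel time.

170

Open {D1, D2}: assign each demand point to its cheapest open site.
  C-α→D1 29, C-β→D2 21, C-γ→D1 15, C-δ→D1 23, C-ε→D2 17, C-ζ→D1 24, C-η→D1 23
  travel time 152, fixed 18 → total 170.
Compare {D1, D2, D3}: travel time 147 + fixed 27 = 174.
Compare {D1, D3}: travel time 161 + fixed 21 = 182.
Compare {D1}: travel time 176 + fixed 12 = 188.
All other subsets cost ≥ 174. Minimum total cost: 170.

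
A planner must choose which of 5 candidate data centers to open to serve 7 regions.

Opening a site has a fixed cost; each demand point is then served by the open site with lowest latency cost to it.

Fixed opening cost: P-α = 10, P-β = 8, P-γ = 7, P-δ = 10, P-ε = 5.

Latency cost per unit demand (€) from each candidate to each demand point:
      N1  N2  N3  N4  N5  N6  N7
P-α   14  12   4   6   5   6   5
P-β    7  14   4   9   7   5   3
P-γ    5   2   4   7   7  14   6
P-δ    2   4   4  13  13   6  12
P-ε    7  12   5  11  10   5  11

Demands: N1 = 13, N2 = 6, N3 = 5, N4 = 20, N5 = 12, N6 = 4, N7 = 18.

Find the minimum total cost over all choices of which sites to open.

347

Open {P-α, P-β, P-γ, P-δ}: assign each demand point to its cheapest open site.
  N1→P-δ 13×2=26, N2→P-γ 6×2=12, N3→P-α 5×4=20, N4→P-α 20×6=120, N5→P-α 12×5=60, N6→P-β 4×5=20, N7→P-β 18×3=54
  latency cost 312, fixed 35 → total 347.
Compare {P-α, P-β, P-δ}: latency cost 324 + fixed 28 = 352.
Compare {P-α, P-β, P-γ, P-δ, P-ε}: latency cost 312 + fixed 40 = 352.
Compare {P-α, P-β, P-δ, P-ε}: latency cost 324 + fixed 33 = 357.
All other subsets cost ≥ 352. Minimum total cost: 347.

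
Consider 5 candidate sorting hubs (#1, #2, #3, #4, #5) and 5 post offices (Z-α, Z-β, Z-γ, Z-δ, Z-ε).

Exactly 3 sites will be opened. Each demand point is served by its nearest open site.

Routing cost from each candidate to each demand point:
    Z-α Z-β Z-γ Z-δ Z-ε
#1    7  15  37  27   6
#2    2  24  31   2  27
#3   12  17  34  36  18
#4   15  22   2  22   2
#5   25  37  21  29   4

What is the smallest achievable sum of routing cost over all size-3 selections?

23

Open {#1, #2, #4}.
  Z-α→#2 2, Z-β→#1 15, Z-γ→#4 2, Z-δ→#2 2, Z-ε→#4 2  ⇒ total 23.
Compare {#2, #3, #4}: total 25.
Compare {#2, #4, #5}: total 30.
No size-3 selection does better; minimum is 23.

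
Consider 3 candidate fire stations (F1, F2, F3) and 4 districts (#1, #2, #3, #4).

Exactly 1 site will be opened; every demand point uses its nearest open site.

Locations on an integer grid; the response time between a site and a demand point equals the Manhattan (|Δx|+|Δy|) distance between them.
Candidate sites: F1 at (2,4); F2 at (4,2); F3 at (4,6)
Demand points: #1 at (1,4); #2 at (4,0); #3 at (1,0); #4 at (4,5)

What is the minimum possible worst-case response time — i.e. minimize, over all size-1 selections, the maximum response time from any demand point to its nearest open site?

Open {F2}.
  Farthest demand point is #1 at response time 5 (to F2); all others are ≤ 5.
With {F1} the worst case is 6.
With {F3} the worst case is 9.
No size-1 selection achieves below 5.

5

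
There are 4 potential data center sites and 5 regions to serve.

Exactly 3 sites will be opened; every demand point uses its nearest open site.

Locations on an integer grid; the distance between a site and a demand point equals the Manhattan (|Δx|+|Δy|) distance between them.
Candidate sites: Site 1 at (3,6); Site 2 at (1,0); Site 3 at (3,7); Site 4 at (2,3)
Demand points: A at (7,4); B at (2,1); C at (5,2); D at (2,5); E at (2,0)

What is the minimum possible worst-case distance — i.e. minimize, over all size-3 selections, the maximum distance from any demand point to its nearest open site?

6

Open {Site 1, Site 2, Site 3}.
  Farthest demand point is A at distance 6 (to Site 1); all others are ≤ 6.
With {Site 1, Site 2, Site 4} the worst case is 6.
With {Site 1, Site 3, Site 4} the worst case is 6.
No size-3 selection achieves below 6.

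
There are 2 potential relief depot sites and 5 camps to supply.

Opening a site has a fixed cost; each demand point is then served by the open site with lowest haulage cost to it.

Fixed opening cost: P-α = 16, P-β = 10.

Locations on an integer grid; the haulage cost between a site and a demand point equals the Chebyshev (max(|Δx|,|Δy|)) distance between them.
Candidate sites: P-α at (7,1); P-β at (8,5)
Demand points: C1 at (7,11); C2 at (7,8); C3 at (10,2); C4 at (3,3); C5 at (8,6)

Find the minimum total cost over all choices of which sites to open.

28

Open {P-β}: assign each demand point to its cheapest open site.
  C1→P-β 6, C2→P-β 3, C3→P-β 3, C4→P-β 5, C5→P-β 1
  haulage cost 18, fixed 10 → total 28.
Compare {P-α, P-β}: haulage cost 17 + fixed 26 = 43.
Compare {P-α}: haulage cost 29 + fixed 16 = 45.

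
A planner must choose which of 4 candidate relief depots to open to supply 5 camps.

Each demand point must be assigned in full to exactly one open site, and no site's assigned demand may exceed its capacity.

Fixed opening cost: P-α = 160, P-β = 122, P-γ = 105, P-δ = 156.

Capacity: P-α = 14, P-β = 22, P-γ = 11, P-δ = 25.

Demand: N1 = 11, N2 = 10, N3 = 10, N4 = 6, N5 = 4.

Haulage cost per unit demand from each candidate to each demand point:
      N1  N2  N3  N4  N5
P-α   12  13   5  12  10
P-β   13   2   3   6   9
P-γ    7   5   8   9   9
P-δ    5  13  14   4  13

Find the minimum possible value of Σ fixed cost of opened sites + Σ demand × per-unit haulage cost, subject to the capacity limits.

459

Open {P-β, P-δ}; cheapest assignment that respects the capacities:
  P-β (cap 22, load 20): N2, N3 — cost 10×2 + 10×3 = 50
  P-δ (cap 25, load 21): N1, N4, N5 — cost 11×5 + 6×4 + 4×13 = 131
  Shipping 181, fixed 278 → total 459.
  Any other capacity-feasible assignment to {P-β, P-δ} ships for at least 181.
Compare {P-β, P-γ, P-δ}: its best feasible assignment gives total 548.
Compare {P-α, P-β, P-γ}: its best feasible assignment gives total 606.
Every other set of open sites that can feasibly serve all demand totals ≥ 548 even under its best assignment. Minimum: 459.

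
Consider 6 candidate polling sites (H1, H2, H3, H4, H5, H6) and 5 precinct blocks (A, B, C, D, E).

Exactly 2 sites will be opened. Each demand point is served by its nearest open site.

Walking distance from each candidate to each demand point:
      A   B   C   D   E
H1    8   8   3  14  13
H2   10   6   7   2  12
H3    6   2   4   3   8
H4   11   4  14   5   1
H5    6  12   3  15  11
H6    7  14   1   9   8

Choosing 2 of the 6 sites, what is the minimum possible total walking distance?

16

Open {H3, H4}.
  A→H3 6, B→H3 2, C→H3 4, D→H3 3, E→H4 1  ⇒ total 16.
Compare {H4, H6}: total 18.
Compare {H4, H5}: total 19.
No size-2 selection does better; minimum is 16.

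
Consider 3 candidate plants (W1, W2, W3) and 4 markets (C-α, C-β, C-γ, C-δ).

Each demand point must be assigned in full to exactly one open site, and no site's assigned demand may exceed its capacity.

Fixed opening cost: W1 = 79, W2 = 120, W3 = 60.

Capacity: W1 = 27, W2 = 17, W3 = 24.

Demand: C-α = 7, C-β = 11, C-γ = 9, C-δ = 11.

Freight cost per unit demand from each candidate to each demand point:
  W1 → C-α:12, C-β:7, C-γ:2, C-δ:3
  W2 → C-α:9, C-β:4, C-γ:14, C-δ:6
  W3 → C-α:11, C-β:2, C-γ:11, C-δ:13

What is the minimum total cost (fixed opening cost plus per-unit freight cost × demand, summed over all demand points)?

Open {W1, W3}; cheapest assignment that respects the capacities:
  W1 (cap 27, load 20): C-γ, C-δ — cost 9×2 + 11×3 = 51
  W3 (cap 24, load 18): C-α, C-β — cost 7×11 + 11×2 = 99
  Shipping 150, fixed 139 → total 289.
  Any other capacity-feasible assignment to {W1, W3} ships for at least 150.
Compare {W1, W2}: its best feasible assignment gives total 378.
Compare {W1, W2, W3}: its best feasible assignment gives total 395.
Every other set of open sites that can feasibly serve all demand totals ≥ 378 even under its best assignment. Minimum: 289.

289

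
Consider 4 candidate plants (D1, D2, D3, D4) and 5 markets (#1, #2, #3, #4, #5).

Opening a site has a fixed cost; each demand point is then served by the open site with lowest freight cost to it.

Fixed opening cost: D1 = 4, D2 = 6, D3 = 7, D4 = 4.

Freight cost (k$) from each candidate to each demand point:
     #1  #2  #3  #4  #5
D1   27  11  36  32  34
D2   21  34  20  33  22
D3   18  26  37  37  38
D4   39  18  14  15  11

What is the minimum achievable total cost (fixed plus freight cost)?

Open {D1, D3, D4}: assign each demand point to its cheapest open site.
  #1→D3 18, #2→D1 11, #3→D4 14, #4→D4 15, #5→D4 11
  freight cost 69, fixed 15 → total 84.
Compare {D1, D4}: freight cost 78 + fixed 8 = 86.
Compare {D1, D2, D4}: freight cost 72 + fixed 14 = 86.
Compare {D3, D4}: freight cost 76 + fixed 11 = 87.
All other subsets cost ≥ 86. Minimum total cost: 84.

84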